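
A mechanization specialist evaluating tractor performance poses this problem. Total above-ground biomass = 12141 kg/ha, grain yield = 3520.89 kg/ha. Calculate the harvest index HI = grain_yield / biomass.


HI = grain_yield / biomass
   = 3520.89 / 12141
   = 0.29


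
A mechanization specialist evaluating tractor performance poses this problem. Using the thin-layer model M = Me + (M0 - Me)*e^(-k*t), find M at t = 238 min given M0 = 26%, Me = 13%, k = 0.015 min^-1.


M = Me + (M0 - Me) * e^(-k*t)
  = 13 + (26 - 13) * e^(-0.015*238)
  = 13 + 13 * e^(-3.570)
  = 13 + 13 * 0.02816
  = 13 + 0.3660
  = 13.37%


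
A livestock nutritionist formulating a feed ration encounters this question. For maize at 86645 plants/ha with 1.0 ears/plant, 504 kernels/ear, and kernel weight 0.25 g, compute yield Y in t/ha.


Y = density * ears * kernels * kw
  = 86645 * 1.0 * 504 * 0.25 g/ha
  = 10917270 g/ha
  = 10917.27 kg/ha = 10.92 t/ha


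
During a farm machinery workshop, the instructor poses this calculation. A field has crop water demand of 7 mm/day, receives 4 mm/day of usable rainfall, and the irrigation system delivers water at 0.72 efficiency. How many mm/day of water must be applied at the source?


IWR = (ETc - Pe) / Ea
    = (7 - 4) / 0.72
    = 3 / 0.72
    = 4.17 mm/day


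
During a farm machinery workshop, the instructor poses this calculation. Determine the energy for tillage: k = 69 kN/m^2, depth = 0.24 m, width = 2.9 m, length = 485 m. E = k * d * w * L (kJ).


E = k * d * w * L
  = 69 * 0.24 * 2.9 * 485
  = 23291.64 kJ


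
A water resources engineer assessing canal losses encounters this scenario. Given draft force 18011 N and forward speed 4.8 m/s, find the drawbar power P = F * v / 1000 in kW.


P = F * v / 1000
  = 18011 * 4.8 / 1000
  = 86452.80 / 1000
  = 86.45 kW


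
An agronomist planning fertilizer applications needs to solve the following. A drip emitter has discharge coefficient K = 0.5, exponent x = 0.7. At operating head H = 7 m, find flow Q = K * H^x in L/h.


Q = K * H^x
  = 0.5 * 7^0.7
  = 0.5 * 3.9045
  = 1.95 L/h


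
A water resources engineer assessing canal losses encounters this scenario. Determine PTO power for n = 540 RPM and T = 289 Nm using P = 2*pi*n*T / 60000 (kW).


P = 2*pi*n*T / 60000
  = 2*pi * 540 * 289 / 60000
  = 980553.90 / 60000
  = 16.34 kW


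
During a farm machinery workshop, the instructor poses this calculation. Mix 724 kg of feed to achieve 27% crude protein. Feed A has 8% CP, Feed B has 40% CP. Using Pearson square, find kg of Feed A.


parts_A = CP_b - target = 40 - 27 = 13
parts_B = target - CP_a = 27 - 8 = 19
total_parts = 13 + 19 = 32
Feed A = 724 * 13 / 32 = 294.13 kg
Feed B = 724 * 19 / 32 = 429.88 kg

294.13 kg


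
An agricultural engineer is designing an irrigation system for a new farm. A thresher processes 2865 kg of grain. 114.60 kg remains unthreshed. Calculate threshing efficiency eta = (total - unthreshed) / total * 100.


eta = (total - unthreshed) / total * 100
    = (2865 - 114.60) / 2865 * 100
    = 2750.40 / 2865 * 100
    = 96%


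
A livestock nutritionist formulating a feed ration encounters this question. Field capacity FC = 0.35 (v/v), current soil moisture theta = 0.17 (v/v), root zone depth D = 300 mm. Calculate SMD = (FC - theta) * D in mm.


SMD = (FC - theta) * D
    = (0.35 - 0.17) * 300
    = 0.180 * 300
    = 54 mm


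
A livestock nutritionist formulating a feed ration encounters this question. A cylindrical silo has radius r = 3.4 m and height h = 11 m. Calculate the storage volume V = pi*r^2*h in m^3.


V = pi * r^2 * h
  = pi * 3.4^2 * 11
  = pi * 11.56 * 11
  = 399.48 m^3


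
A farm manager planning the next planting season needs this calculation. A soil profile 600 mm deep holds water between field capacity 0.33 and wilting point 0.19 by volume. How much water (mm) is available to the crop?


AW = (FC - WP) * D
   = (0.33 - 0.19) * 600
   = 0.14 * 600
   = 84 mm


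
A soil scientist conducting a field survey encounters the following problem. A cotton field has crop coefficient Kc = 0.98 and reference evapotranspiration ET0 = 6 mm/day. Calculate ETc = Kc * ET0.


ETc = Kc * ET0
    = 0.98 * 6
    = 5.88 mm/day


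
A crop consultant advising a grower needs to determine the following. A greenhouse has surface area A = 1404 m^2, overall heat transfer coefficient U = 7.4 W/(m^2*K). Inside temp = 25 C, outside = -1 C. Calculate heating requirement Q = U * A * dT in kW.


dT = 25 - (-1) = 26 K
Q = U * A * dT
  = 7.4 * 1404 * 26
  = 270129.60 W = 270.13 kW


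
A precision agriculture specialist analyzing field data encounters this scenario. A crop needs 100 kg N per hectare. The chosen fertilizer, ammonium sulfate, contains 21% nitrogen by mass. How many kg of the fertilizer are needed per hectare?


Rate = N_required / (N_content / 100)
     = 100 / (21 / 100)
     = 100 / 0.21
     = 476.19 kg/ha


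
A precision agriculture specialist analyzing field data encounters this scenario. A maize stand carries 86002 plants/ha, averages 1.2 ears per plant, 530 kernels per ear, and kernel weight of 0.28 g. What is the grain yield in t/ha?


Y = density * ears * kernels * kw
  = 86002 * 1.2 * 530 * 0.28 g/ha
  = 15315236.16 g/ha
  = 15315.24 kg/ha = 15.32 t/ha


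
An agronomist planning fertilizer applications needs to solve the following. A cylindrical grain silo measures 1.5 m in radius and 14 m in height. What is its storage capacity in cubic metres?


V = pi * r^2 * h
  = pi * 1.5^2 * 14
  = pi * 2.25 * 14
  = 98.96 m^3


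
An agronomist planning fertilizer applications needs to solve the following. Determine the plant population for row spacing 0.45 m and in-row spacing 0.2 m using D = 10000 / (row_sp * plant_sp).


D = 10000 / (row_sp * plant_sp)
  = 10000 / (0.45 * 0.2)
  = 10000 / 0.0900
  = 111111.11 plants/ha


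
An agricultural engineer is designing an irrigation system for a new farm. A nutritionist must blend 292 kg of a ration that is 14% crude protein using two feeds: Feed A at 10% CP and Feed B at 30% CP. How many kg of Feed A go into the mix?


parts_A = CP_b - target = 30 - 14 = 16
parts_B = target - CP_a = 14 - 10 = 4
total_parts = 16 + 4 = 20
Feed A = 292 * 16 / 20 = 233.60 kg
Feed B = 292 * 4 / 20 = 58.40 kg

233.60 kg


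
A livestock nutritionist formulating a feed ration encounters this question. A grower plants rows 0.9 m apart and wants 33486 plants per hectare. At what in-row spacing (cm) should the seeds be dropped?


spacing = 10000 / (row_sp * density)
        = 10000 / (0.9 * 33486)
        = 10000 / 30137.40
        = 0.33181 m = 33.18 cm


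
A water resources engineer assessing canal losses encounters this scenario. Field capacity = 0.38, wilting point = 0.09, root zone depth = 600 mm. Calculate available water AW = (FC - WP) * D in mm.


AW = (FC - WP) * D
   = (0.38 - 0.09) * 600
   = 0.29 * 600
   = 174 mm


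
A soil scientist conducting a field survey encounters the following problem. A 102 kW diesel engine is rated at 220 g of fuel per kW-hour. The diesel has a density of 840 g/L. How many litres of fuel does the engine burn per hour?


FC = P * BSFC / rho_fuel
   = 102 * 220 / 840
   = 22440 / 840
   = 26.71 L/h


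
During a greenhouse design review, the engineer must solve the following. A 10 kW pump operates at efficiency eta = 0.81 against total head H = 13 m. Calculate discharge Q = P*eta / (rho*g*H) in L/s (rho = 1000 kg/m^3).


Q = (P * 1000 * eta) / (rho * g * H)
  = (10 * 1000 * 0.81) / (1000 * 9.81 * 13)
  = 8100 / 127530
  = 0.06351 m^3/s = 63.51 L/s


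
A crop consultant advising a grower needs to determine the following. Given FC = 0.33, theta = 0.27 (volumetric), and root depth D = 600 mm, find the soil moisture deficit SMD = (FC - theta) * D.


SMD = (FC - theta) * D
    = (0.33 - 0.27) * 600
    = 0.060 * 600
    = 36 mm


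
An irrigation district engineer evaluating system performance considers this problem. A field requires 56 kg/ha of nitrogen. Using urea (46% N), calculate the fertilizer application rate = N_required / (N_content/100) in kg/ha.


Rate = N_required / (N_content / 100)
     = 56 / (46 / 100)
     = 56 / 0.46
     = 121.74 kg/ha


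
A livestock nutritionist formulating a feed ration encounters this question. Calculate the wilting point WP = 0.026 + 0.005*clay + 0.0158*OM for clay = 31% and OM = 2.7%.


WP = 0.026 + 0.005*31 + 0.0158*2.7
   = 0.026 + 0.1550 + 0.0427
   = 0.2237


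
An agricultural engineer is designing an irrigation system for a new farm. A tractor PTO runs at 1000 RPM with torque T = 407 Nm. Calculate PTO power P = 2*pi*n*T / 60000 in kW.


P = 2*pi*n*T / 60000
  = 2*pi * 1000 * 407 / 60000
  = 2557256.42 / 60000
  = 42.62 kW


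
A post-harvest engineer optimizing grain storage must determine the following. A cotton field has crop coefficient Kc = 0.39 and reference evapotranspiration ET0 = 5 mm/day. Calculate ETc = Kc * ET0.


ETc = Kc * ET0
    = 0.39 * 5
    = 1.95 mm/day


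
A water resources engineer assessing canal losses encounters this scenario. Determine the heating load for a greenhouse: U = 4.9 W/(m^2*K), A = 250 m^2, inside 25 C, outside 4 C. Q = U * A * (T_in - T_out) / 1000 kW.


dT = 25 - (4) = 21 K
Q = U * A * dT
  = 4.9 * 250 * 21
  = 25725 W = 25.73 kW


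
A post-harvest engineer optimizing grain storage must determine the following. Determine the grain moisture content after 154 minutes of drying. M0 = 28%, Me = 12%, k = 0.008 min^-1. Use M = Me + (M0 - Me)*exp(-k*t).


M = Me + (M0 - Me) * e^(-k*t)
  = 12 + (28 - 12) * e^(-0.008*154)
  = 12 + 16 * e^(-1.232)
  = 12 + 16 * 0.29171
  = 12 + 4.6673
  = 16.67%


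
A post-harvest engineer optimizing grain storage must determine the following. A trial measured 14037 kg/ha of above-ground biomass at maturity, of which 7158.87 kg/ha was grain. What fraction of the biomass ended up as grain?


HI = grain_yield / biomass
   = 7158.87 / 14037
   = 0.51


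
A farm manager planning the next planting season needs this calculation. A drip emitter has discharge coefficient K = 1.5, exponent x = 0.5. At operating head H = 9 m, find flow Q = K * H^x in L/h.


Q = K * H^x
  = 1.5 * 9^0.5
  = 1.5 * 3
  = 4.50 L/h


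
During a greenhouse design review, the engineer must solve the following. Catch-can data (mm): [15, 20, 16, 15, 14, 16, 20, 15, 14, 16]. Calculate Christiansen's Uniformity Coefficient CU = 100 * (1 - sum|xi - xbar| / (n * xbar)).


xbar = 161 / 10 = 16.100
sum|xi - xbar| = 15.600
CU = 100 * (1 - 15.600 / (10 * 16.100))
   = 100 * (1 - 0.0969)
   = 90.31%


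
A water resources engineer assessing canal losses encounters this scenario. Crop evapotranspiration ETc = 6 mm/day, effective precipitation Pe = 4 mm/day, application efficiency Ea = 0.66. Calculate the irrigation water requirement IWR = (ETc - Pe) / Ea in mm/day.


IWR = (ETc - Pe) / Ea
    = (6 - 4) / 0.66
    = 2 / 0.66
    = 3.03 mm/day


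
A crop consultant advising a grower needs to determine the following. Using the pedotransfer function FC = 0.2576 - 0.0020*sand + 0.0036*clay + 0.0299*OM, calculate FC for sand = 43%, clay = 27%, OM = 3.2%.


FC = 0.2576 - 0.0020*43 + 0.0036*27 + 0.0299*3.2
   = 0.2576 - 0.0860 + 0.0972 + 0.0957
   = 0.3645


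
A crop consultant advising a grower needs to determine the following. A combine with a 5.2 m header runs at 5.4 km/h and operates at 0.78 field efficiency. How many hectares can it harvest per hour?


C = w * v * eta_f / 10
  = 5.2 * 5.4 * 0.78 / 10
  = 21.90 / 10
  = 2.19 ha/h


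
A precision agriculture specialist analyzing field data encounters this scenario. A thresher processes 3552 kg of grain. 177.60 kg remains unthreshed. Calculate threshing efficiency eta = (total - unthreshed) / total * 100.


eta = (total - unthreshed) / total * 100
    = (3552 - 177.60) / 3552 * 100
    = 3374.40 / 3552 * 100
    = 95%


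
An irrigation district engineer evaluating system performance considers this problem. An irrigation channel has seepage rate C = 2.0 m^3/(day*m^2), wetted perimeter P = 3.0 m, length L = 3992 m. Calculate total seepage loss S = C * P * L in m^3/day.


S = C * P * L
  = 2.0 * 3.0 * 3992
  = 23952 m^3/day


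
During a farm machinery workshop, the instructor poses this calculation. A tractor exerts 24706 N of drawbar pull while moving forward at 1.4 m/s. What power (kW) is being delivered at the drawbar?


P = F * v / 1000
  = 24706 * 1.4 / 1000
  = 34588.40 / 1000
  = 34.59 kW


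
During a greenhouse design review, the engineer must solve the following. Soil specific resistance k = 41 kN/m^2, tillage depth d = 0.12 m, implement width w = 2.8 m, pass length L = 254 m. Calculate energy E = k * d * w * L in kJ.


E = k * d * w * L
  = 41 * 0.12 * 2.8 * 254
  = 3499.10 kJ


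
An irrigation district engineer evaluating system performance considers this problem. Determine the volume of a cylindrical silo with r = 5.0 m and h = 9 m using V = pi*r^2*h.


V = pi * r^2 * h
  = pi * 5.0^2 * 9
  = pi * 25 * 9
  = 706.86 m^3


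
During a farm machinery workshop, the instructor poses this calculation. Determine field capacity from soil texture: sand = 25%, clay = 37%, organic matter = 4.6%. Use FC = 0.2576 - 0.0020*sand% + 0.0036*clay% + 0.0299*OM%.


FC = 0.2576 - 0.0020*25 + 0.0036*37 + 0.0299*4.6
   = 0.2576 - 0.0500 + 0.1332 + 0.1375
   = 0.4783


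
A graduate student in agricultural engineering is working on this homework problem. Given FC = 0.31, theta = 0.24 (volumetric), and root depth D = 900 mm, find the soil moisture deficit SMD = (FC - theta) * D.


SMD = (FC - theta) * D
    = (0.31 - 0.24) * 900
    = 0.070 * 900
    = 63 mm


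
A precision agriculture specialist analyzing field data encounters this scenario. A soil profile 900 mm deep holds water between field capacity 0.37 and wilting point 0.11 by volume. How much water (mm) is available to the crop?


AW = (FC - WP) * D
   = (0.37 - 0.11) * 900
   = 0.26 * 900
   = 234 mm


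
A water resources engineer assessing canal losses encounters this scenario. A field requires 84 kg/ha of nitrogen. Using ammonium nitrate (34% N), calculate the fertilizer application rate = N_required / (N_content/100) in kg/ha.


Rate = N_required / (N_content / 100)
     = 84 / (34 / 100)
     = 84 / 0.34
     = 247.06 kg/ha


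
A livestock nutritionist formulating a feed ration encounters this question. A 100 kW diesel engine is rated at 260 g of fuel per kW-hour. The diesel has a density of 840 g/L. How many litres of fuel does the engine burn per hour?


FC = P * BSFC / rho_fuel
   = 100 * 260 / 840
   = 26000 / 840
   = 30.95 L/h


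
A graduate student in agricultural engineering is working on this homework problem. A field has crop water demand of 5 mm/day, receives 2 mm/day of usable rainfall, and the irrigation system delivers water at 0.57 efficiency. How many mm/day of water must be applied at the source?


IWR = (ETc - Pe) / Ea
    = (5 - 2) / 0.57
    = 3 / 0.57
    = 5.26 mm/day


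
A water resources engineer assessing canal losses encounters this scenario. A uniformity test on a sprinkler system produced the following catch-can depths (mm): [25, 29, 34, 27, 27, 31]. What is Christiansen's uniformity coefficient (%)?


xbar = 173 / 6 = 28.833
sum|xi - xbar| = 15
CU = 100 * (1 - 15 / (6 * 28.833))
   = 100 * (1 - 0.0867)
   = 91.33%


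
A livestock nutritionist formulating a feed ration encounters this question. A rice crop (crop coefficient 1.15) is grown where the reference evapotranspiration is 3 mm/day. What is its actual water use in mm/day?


ETc = Kc * ET0
    = 1.15 * 3
    = 3.45 mm/day


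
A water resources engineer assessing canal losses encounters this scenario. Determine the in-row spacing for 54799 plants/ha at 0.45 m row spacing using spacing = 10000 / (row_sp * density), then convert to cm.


spacing = 10000 / (row_sp * density)
        = 10000 / (0.45 * 54799)
        = 10000 / 24659.55
        = 0.40552 m = 40.55 cm


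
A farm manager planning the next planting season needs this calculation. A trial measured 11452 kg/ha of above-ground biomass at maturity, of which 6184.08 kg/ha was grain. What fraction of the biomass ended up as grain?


HI = grain_yield / biomass
   = 6184.08 / 11452
   = 0.54


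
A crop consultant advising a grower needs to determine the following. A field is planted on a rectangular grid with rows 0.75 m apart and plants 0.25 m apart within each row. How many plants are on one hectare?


D = 10000 / (row_sp * plant_sp)
  = 10000 / (0.75 * 0.25)
  = 10000 / 0.1875
  = 53333.33 plants/ha


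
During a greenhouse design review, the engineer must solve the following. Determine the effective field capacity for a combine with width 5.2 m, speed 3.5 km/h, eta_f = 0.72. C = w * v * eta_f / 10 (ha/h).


C = w * v * eta_f / 10
  = 5.2 * 3.5 * 0.72 / 10
  = 13.10 / 10
  = 1.31 ha/h


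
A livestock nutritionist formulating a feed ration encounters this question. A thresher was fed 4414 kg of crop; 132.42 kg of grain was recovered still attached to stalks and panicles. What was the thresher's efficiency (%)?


eta = (total - unthreshed) / total * 100
    = (4414 - 132.42) / 4414 * 100
    = 4281.58 / 4414 * 100
    = 97%


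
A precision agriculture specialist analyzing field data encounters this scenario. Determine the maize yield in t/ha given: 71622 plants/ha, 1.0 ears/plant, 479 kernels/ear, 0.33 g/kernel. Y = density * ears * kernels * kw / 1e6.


Y = density * ears * kernels * kw
  = 71622 * 1.0 * 479 * 0.33 g/ha
  = 11321289.54 g/ha
  = 11321.29 kg/ha = 11.32 t/ha


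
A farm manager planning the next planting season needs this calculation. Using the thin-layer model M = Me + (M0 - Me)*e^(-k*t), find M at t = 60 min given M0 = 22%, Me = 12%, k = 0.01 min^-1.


M = Me + (M0 - Me) * e^(-k*t)
  = 12 + (22 - 12) * e^(-0.01*60)
  = 12 + 10 * e^(-0.600)
  = 12 + 10 * 0.54881
  = 12 + 5.4881
  = 17.49%


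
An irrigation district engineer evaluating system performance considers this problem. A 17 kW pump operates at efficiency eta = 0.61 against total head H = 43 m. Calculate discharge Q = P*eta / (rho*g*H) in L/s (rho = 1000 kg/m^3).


Q = (P * 1000 * eta) / (rho * g * H)
  = (17 * 1000 * 0.61) / (1000 * 9.81 * 43)
  = 10370 / 421830
  = 0.02458 m^3/s = 24.58 L/s


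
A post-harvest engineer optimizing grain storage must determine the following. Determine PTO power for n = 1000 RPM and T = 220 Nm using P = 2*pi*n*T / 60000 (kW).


P = 2*pi*n*T / 60000
  = 2*pi * 1000 * 220 / 60000
  = 1382300.77 / 60000
  = 23.04 kW


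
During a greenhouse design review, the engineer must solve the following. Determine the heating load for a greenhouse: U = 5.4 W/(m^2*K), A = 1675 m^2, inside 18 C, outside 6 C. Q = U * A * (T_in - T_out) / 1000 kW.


dT = 18 - (6) = 12 K
Q = U * A * dT
  = 5.4 * 1675 * 12
  = 108540 W = 108.54 kW


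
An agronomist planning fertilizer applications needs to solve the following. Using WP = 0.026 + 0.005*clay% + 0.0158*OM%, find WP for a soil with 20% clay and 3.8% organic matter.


WP = 0.026 + 0.005*20 + 0.0158*3.8
   = 0.026 + 0.1000 + 0.0600
   = 0.1860


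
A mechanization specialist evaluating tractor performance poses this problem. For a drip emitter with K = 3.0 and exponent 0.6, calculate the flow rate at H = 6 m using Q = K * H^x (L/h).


Q = K * H^x
  = 3.0 * 6^0.6
  = 3.0 * 2.9302
  = 8.79 L/h


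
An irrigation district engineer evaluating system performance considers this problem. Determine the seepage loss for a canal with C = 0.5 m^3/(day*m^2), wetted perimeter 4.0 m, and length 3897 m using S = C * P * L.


S = C * P * L
  = 0.5 * 4.0 * 3897
  = 7794 m^3/day


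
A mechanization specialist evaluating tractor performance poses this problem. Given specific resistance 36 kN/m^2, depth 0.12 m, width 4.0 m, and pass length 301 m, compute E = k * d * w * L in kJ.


E = k * d * w * L
  = 36 * 0.12 * 4.0 * 301
  = 5201.28 kJ


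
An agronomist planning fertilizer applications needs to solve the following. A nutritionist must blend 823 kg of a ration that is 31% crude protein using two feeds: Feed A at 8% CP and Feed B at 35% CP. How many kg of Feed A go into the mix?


parts_A = CP_b - target = 35 - 31 = 4
parts_B = target - CP_a = 31 - 8 = 23
total_parts = 4 + 23 = 27
Feed A = 823 * 4 / 27 = 121.93 kg
Feed B = 823 * 23 / 27 = 701.07 kg

121.93 kg


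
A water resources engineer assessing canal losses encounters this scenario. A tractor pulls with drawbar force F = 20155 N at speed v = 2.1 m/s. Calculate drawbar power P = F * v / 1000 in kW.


P = F * v / 1000
  = 20155 * 2.1 / 1000
  = 42325.50 / 1000
  = 42.33 kW


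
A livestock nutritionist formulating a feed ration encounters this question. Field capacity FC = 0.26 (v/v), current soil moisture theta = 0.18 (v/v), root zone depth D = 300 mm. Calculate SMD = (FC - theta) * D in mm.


SMD = (FC - theta) * D
    = (0.26 - 0.18) * 300
    = 0.080 * 300
    = 24 mm


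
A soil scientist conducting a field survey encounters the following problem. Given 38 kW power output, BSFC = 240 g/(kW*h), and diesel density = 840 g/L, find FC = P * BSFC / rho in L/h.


FC = P * BSFC / rho_fuel
   = 38 * 240 / 840
   = 9120 / 840
   = 10.86 L/h


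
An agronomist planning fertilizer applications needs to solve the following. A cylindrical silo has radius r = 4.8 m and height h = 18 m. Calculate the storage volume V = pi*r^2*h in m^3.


V = pi * r^2 * h
  = pi * 4.8^2 * 18
  = pi * 23.04 * 18
  = 1302.88 m^3


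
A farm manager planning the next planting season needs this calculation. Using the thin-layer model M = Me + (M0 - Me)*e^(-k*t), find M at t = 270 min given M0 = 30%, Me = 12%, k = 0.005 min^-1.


M = Me + (M0 - Me) * e^(-k*t)
  = 12 + (30 - 12) * e^(-0.005*270)
  = 12 + 18 * e^(-1.350)
  = 12 + 18 * 0.25924
  = 12 + 4.6663
  = 16.67%


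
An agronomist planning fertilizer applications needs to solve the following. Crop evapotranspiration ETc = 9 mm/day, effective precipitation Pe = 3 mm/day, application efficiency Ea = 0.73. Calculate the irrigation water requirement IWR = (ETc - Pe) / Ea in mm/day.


IWR = (ETc - Pe) / Ea
    = (9 - 3) / 0.73
    = 6 / 0.73
    = 8.22 mm/day


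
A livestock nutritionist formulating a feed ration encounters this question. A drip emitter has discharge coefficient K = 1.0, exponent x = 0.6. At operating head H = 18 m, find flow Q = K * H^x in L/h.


Q = K * H^x
  = 1.0 * 18^0.6
  = 1.0 * 5.6645
  = 5.66 L/h


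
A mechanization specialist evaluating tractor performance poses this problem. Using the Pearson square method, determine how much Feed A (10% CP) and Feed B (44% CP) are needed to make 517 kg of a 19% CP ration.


parts_A = CP_b - target = 44 - 19 = 25
parts_B = target - CP_a = 19 - 10 = 9
total_parts = 25 + 9 = 34
Feed A = 517 * 25 / 34 = 380.15 kg
Feed B = 517 * 9 / 34 = 136.85 kg

380.15 kg


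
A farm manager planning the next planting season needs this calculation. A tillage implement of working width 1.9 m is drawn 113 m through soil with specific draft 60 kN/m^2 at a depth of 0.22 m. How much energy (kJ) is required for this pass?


E = k * d * w * L
  = 60 * 0.22 * 1.9 * 113
  = 2834.04 kJ


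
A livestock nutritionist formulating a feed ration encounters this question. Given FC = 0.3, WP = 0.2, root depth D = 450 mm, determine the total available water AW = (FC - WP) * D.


AW = (FC - WP) * D
   = (0.3 - 0.2) * 450
   = 0.10 * 450
   = 45 mm


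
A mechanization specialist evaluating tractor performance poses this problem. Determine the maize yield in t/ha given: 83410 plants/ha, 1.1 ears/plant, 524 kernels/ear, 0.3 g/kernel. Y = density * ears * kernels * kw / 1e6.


Y = density * ears * kernels * kw
  = 83410 * 1.1 * 524 * 0.3 g/ha
  = 14423257.20 g/ha
  = 14423.26 kg/ha = 14.42 t/ha


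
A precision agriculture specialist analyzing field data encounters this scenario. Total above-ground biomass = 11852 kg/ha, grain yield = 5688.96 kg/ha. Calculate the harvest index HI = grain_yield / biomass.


HI = grain_yield / biomass
   = 5688.96 / 11852
   = 0.48


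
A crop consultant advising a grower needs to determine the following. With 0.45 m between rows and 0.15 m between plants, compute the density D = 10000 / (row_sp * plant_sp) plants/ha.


D = 10000 / (row_sp * plant_sp)
  = 10000 / (0.45 * 0.15)
  = 10000 / 0.0675
  = 148148.15 plants/ha


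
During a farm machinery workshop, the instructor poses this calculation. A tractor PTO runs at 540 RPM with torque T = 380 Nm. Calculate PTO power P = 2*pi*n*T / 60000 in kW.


P = 2*pi*n*T / 60000
  = 2*pi * 540 * 380 / 60000
  = 1289309.63 / 60000
  = 21.49 kW


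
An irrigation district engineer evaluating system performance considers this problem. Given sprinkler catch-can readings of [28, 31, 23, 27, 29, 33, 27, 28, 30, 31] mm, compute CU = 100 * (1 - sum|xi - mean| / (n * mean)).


xbar = 287 / 10 = 28.700
sum|xi - xbar| = 21
CU = 100 * (1 - 21 / (10 * 28.700))
   = 100 * (1 - 0.0732)
   = 92.68%


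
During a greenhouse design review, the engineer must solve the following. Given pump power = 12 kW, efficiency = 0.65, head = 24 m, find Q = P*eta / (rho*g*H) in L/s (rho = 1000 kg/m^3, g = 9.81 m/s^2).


Q = (P * 1000 * eta) / (rho * g * H)
  = (12 * 1000 * 0.65) / (1000 * 9.81 * 24)
  = 7800 / 235440
  = 0.03313 m^3/s = 33.13 L/s


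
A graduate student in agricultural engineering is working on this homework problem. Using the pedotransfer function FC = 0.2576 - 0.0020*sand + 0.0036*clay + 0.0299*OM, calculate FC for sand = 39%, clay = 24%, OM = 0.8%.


FC = 0.2576 - 0.0020*39 + 0.0036*24 + 0.0299*0.8
   = 0.2576 - 0.0780 + 0.0864 + 0.0239
   = 0.2899


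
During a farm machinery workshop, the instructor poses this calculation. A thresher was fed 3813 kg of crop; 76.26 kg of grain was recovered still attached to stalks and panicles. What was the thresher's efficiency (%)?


eta = (total - unthreshed) / total * 100
    = (3813 - 76.26) / 3813 * 100
    = 3736.74 / 3813 * 100
    = 98%


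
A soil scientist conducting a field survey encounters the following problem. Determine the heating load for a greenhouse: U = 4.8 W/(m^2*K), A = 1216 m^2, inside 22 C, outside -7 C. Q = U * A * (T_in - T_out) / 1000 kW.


dT = 22 - (-7) = 29 K
Q = U * A * dT
  = 4.8 * 1216 * 29
  = 169267.20 W = 169.27 kW


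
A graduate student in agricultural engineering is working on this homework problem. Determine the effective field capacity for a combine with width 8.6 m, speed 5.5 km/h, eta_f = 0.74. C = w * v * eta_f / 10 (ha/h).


C = w * v * eta_f / 10
  = 8.6 * 5.5 * 0.74 / 10
  = 35.00 / 10
  = 3.50 ha/h


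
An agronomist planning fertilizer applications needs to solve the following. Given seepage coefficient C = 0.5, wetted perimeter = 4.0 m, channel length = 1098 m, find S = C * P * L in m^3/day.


S = C * P * L
  = 0.5 * 4.0 * 1098
  = 2196 m^3/day


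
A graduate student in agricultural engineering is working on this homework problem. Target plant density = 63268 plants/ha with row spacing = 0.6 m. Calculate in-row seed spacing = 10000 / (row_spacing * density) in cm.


spacing = 10000 / (row_sp * density)
        = 10000 / (0.6 * 63268)
        = 10000 / 37960.80
        = 0.26343 m = 26.34 cm


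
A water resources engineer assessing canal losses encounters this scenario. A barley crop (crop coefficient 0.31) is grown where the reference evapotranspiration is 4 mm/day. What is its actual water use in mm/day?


ETc = Kc * ET0
    = 0.31 * 4
    = 1.24 mm/day


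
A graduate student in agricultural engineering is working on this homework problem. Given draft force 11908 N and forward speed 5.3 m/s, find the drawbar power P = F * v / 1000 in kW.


P = F * v / 1000
  = 11908 * 5.3 / 1000
  = 63112.40 / 1000
  = 63.11 kW


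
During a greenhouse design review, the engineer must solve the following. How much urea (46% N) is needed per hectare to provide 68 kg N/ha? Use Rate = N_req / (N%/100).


Rate = N_required / (N_content / 100)
     = 68 / (46 / 100)
     = 68 / 0.46
     = 147.83 kg/ha


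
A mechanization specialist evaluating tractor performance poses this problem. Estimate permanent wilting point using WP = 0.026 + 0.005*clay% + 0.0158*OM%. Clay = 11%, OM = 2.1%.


WP = 0.026 + 0.005*11 + 0.0158*2.1
   = 0.026 + 0.0550 + 0.0332
   = 0.1142


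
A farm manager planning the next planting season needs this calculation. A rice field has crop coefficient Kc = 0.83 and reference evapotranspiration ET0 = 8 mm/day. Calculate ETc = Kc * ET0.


ETc = Kc * ET0
    = 0.83 * 8
    = 6.64 mm/day


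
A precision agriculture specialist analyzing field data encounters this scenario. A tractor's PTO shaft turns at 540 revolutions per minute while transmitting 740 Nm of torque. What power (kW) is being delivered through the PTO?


P = 2*pi*n*T / 60000
  = 2*pi * 540 * 740 / 60000
  = 2510760.85 / 60000
  = 41.85 kW


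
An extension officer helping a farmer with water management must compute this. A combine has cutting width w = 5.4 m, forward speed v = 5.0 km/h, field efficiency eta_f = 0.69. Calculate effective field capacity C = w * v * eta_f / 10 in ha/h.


C = w * v * eta_f / 10
  = 5.4 * 5.0 * 0.69 / 10
  = 18.63 / 10
  = 1.86 ha/h


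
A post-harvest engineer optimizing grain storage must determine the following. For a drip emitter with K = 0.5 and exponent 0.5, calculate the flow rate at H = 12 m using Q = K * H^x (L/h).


Q = K * H^x
  = 0.5 * 12^0.5
  = 0.5 * 3.4641
  = 1.73 L/h


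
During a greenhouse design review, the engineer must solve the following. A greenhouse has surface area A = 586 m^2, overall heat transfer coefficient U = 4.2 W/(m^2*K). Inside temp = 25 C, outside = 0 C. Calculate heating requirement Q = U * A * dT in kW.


dT = 25 - (0) = 25 K
Q = U * A * dT
  = 4.2 * 586 * 25
  = 61530 W = 61.53 kW


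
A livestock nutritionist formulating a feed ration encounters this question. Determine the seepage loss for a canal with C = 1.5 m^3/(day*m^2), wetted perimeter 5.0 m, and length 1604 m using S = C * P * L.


S = C * P * L
  = 1.5 * 5.0 * 1604
  = 12030 m^3/day


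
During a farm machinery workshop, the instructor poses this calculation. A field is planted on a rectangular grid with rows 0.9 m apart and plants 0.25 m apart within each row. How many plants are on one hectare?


D = 10000 / (row_sp * plant_sp)
  = 10000 / (0.9 * 0.25)
  = 10000 / 0.2250
  = 44444.44 plants/ha


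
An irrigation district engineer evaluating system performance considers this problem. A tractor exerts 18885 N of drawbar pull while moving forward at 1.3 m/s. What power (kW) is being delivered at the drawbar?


P = F * v / 1000
  = 18885 * 1.3 / 1000
  = 24550.50 / 1000
  = 24.55 kW


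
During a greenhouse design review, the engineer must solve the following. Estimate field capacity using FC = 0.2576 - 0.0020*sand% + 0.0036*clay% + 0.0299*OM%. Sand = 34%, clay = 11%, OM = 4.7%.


FC = 0.2576 - 0.0020*34 + 0.0036*11 + 0.0299*4.7
   = 0.2576 - 0.0680 + 0.0396 + 0.1405
   = 0.3697


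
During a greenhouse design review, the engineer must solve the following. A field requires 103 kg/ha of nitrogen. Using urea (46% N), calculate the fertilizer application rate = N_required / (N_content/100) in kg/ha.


Rate = N_required / (N_content / 100)
     = 103 / (46 / 100)
     = 103 / 0.46
     = 223.91 kg/ha


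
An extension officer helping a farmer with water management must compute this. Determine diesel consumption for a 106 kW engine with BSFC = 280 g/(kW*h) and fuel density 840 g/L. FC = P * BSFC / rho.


FC = P * BSFC / rho_fuel
   = 106 * 280 / 840
   = 29680 / 840
   = 35.33 L/h


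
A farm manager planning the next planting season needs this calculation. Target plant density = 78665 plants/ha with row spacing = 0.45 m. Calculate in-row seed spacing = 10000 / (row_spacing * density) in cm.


spacing = 10000 / (row_sp * density)
        = 10000 / (0.45 * 78665)
        = 10000 / 35399.25
        = 0.28249 m = 28.25 cm


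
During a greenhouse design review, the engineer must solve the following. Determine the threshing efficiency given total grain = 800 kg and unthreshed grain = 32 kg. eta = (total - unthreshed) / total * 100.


eta = (total - unthreshed) / total * 100
    = (800 - 32) / 800 * 100
    = 768 / 800 * 100
    = 96%


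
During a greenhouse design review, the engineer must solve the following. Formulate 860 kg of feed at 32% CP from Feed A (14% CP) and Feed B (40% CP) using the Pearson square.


parts_A = CP_b - target = 40 - 32 = 8
parts_B = target - CP_a = 32 - 14 = 18
total_parts = 8 + 18 = 26
Feed A = 860 * 8 / 26 = 264.62 kg
Feed B = 860 * 18 / 26 = 595.38 kg

264.62 kg


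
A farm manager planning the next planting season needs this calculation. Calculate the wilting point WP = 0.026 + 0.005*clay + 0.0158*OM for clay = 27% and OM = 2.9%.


WP = 0.026 + 0.005*27 + 0.0158*2.9
   = 0.026 + 0.1350 + 0.0458
   = 0.2068


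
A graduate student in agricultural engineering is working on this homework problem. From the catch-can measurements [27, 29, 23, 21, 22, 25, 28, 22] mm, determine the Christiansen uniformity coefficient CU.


xbar = 197 / 8 = 24.625
sum|xi - xbar| = 21
CU = 100 * (1 - 21 / (8 * 24.625))
   = 100 * (1 - 0.1066)
   = 89.34%


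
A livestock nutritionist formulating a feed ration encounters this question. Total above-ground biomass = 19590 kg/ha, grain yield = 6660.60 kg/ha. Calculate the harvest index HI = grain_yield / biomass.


HI = grain_yield / biomass
   = 6660.60 / 19590
   = 0.34


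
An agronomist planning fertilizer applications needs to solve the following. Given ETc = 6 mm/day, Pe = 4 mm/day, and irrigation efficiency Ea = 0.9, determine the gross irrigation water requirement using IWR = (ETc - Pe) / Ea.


IWR = (ETc - Pe) / Ea
    = (6 - 4) / 0.9
    = 2 / 0.9
    = 2.22 mm/day


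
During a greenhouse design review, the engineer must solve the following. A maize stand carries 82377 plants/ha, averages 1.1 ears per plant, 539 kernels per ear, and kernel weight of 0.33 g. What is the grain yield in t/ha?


Y = density * ears * kernels * kw
  = 82377 * 1.1 * 539 * 0.33 g/ha
  = 16117636.69 g/ha
  = 16117.64 kg/ha = 16.12 t/ha


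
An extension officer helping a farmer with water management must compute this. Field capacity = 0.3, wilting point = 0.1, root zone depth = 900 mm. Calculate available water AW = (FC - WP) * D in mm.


AW = (FC - WP) * D
   = (0.3 - 0.1) * 900
   = 0.20 * 900
   = 180 mm


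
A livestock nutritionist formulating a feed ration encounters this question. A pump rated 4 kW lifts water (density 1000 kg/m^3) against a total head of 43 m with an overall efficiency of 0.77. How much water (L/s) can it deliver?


Q = (P * 1000 * eta) / (rho * g * H)
  = (4 * 1000 * 0.77) / (1000 * 9.81 * 43)
  = 3080 / 421830
  = 0.00730 m^3/s = 7.30 L/s


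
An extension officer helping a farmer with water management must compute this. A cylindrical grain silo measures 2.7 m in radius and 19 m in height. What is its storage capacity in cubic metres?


V = pi * r^2 * h
  = pi * 2.7^2 * 19
  = pi * 7.29 * 19
  = 435.14 m^3


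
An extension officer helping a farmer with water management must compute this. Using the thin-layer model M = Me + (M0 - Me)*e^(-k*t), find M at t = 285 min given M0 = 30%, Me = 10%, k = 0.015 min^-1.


M = Me + (M0 - Me) * e^(-k*t)
  = 10 + (30 - 10) * e^(-0.015*285)
  = 10 + 20 * e^(-4.275)
  = 10 + 20 * 0.01391
  = 10 + 0.2782
  = 10.28%


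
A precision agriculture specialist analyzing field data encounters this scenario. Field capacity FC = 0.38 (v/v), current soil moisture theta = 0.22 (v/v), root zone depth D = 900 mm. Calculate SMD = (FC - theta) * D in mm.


SMD = (FC - theta) * D
    = (0.38 - 0.22) * 900
    = 0.160 * 900
    = 144 mm


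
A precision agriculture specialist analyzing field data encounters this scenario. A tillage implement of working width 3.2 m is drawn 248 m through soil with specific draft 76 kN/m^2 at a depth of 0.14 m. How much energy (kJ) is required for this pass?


E = k * d * w * L
  = 76 * 0.14 * 3.2 * 248
  = 8443.90 kJ


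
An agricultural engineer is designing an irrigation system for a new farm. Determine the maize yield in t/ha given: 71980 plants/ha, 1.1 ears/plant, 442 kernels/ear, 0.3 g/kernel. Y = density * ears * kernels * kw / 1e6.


Y = density * ears * kernels * kw
  = 71980 * 1.1 * 442 * 0.3 g/ha
  = 10499002.80 g/ha
  = 10499.00 kg/ha = 10.50 t/ha


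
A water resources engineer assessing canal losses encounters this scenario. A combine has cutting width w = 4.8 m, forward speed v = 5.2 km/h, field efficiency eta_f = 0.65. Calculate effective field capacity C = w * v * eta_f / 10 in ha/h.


C = w * v * eta_f / 10
  = 4.8 * 5.2 * 0.65 / 10
  = 16.22 / 10
  = 1.62 ha/h


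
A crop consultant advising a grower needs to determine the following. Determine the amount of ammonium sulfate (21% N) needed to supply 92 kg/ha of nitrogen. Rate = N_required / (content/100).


Rate = N_required / (N_content / 100)
     = 92 / (21 / 100)
     = 92 / 0.21
     = 438.10 kg/ha


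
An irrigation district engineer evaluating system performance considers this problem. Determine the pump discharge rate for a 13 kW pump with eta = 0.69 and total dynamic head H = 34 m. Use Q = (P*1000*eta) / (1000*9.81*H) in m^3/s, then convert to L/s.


Q = (P * 1000 * eta) / (rho * g * H)
  = (13 * 1000 * 0.69) / (1000 * 9.81 * 34)
  = 8970 / 333540
  = 0.02689 m^3/s = 26.89 L/s


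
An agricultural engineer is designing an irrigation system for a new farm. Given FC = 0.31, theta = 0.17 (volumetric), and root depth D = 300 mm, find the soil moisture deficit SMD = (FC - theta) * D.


SMD = (FC - theta) * D
    = (0.31 - 0.17) * 300
    = 0.140 * 300
    = 42 mm


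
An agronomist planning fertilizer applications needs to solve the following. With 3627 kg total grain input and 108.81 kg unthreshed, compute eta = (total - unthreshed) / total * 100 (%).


eta = (total - unthreshed) / total * 100
    = (3627 - 108.81) / 3627 * 100
    = 3518.19 / 3627 * 100
    = 97%


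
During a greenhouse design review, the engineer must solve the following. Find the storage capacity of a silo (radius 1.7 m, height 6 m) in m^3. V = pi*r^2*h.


V = pi * r^2 * h
  = pi * 1.7^2 * 6
  = pi * 2.89 * 6
  = 54.48 m^3


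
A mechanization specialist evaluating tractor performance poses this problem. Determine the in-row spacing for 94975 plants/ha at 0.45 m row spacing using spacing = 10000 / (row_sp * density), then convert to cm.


spacing = 10000 / (row_sp * density)
        = 10000 / (0.45 * 94975)
        = 10000 / 42738.75
        = 0.23398 m = 23.40 cm


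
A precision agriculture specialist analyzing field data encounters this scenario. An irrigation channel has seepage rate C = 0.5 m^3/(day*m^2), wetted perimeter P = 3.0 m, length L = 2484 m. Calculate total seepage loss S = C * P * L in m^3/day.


S = C * P * L
  = 0.5 * 3.0 * 2484
  = 3726 m^3/day


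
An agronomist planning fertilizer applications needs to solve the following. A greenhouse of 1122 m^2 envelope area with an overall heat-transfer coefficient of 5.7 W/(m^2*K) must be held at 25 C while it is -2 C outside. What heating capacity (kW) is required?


dT = 25 - (-2) = 27 K
Q = U * A * dT
  = 5.7 * 1122 * 27
  = 172675.80 W = 172.68 kW


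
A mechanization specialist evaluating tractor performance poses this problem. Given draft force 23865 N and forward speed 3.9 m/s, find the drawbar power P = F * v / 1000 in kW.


P = F * v / 1000
  = 23865 * 3.9 / 1000
  = 93073.50 / 1000
  = 93.07 kW


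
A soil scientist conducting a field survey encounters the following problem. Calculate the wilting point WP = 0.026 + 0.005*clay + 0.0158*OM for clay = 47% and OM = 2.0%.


WP = 0.026 + 0.005*47 + 0.0158*2.0
   = 0.026 + 0.2350 + 0.0316
   = 0.2926
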